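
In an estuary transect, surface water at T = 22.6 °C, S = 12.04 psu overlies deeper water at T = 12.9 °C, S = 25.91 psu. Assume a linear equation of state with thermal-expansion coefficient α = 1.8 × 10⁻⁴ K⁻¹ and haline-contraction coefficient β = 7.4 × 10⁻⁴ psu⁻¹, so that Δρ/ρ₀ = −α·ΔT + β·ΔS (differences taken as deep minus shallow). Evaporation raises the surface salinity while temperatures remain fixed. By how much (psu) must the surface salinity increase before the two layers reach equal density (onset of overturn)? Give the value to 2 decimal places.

Neutral buoyancy requires −α(T_deep − T_surf) + β(S_deep − S_surf′) = 0.
S_surf′ = S_deep − (α/β)·ΔT = 25.91 − (1.8 × 10⁻⁴/7.4 × 10⁻⁴)·(-9.7) = 28.2695 psu.
Increase required: 28.2695 − 12.04 = 16.2295 psu.

16.23 psu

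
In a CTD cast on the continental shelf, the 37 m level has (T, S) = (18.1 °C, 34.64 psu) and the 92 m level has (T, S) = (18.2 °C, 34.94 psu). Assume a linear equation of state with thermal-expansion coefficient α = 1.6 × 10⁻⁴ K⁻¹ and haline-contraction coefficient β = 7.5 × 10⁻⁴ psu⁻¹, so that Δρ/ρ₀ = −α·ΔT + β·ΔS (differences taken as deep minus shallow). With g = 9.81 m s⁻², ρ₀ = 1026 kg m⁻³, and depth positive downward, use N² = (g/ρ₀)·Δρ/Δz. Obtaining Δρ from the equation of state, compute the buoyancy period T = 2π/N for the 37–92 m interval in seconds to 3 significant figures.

ΔT = +0.1 K, ΔS = +0.30 psu (deep − shallow).
Δρ/ρ₀ = −αΔT + βΔS = -1.60 × 10⁻⁵ + 2.25 × 10⁻⁴ = 2.09 × 10⁻⁴, so Δρ ≈ 0.2144 kg m⁻³.
N² = (g/ρ₀)·Δρ/Δz = g·(Δρ/ρ₀)/Δz = 9.81 × 2.09 × 10⁻⁴ / 55 = 3.7278 × 10⁻⁵ s⁻².
N = √(3.7278 × 10⁻⁵) = 6.1056 × 10⁻³ rad s⁻¹ → T = 2π/N = 1.0291 × 10³ s ≈ 1.03 × 10³ s.

1.03 × 10³ s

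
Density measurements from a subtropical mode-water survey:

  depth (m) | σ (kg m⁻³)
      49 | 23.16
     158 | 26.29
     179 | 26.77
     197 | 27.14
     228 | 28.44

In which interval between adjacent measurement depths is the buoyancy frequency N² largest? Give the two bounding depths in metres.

197–228 m

Compute the density gradient over each adjacent pair:
  49–158 m: Δρ/Δz = 3.13/109 = 0.029 kg m⁻⁴
  158–179 m: Δρ/Δz = 0.48/21 = 0.023 kg m⁻⁴
  179–197 m: Δρ/Δz = 0.37/18 = 0.021 kg m⁻⁴
  197–228 m: Δρ/Δz = 1.30/31 = 0.042 kg m⁻⁴
The largest gradient is in the 197–228 m interval — the pycnocline.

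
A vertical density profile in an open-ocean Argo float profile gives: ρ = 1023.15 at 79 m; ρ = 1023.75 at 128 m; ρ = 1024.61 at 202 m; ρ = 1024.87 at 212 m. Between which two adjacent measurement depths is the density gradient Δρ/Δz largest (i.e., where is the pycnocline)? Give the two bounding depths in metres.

202–212 m

Compute the density gradient over each adjacent pair:
  79–128 m: Δρ/Δz = 0.60/49 = 0.012 kg m⁻⁴
  128–202 m: Δρ/Δz = 0.86/74 = 0.012 kg m⁻⁴
  202–212 m: Δρ/Δz = 0.26/10 = 0.026 kg m⁻⁴
The largest gradient is in the 202–212 m interval — the pycnocline.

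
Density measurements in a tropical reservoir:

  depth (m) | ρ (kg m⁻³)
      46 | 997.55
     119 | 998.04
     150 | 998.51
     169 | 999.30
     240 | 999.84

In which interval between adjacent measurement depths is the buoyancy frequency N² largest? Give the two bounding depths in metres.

150–169 m

Compute the density gradient over each adjacent pair:
  46–119 m: Δρ/Δz = 0.49/73 = 6.7 × 10⁻³ kg m⁻⁴
  119–150 m: Δρ/Δz = 0.47/31 = 0.015 kg m⁻⁴
  150–169 m: Δρ/Δz = 0.79/19 = 0.042 kg m⁻⁴
  169–240 m: Δρ/Δz = 0.54/71 = 7.6 × 10⁻³ kg m⁻⁴
The largest gradient is in the 150–169 m interval — the pycnocline.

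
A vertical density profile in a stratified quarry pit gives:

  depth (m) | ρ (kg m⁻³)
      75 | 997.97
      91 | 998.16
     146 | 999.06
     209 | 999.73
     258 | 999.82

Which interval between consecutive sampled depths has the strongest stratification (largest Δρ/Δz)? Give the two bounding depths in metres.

91–146 m

Compute the density gradient over each adjacent pair:
  75–91 m: Δρ/Δz = 0.19/16 = 0.012 kg m⁻⁴
  91–146 m: Δρ/Δz = 0.90/55 = 0.016 kg m⁻⁴
  146–209 m: Δρ/Δz = 0.67/63 = 0.011 kg m⁻⁴
  209–258 m: Δρ/Δz = 0.09/49 = 1.8 × 10⁻³ kg m⁻⁴
The largest gradient is in the 91–146 m interval — the pycnocline.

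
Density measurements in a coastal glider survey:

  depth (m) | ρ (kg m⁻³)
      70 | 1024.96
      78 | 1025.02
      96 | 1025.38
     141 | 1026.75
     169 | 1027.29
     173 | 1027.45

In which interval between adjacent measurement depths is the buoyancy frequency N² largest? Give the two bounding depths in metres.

169–173 m

Compute the density gradient over each adjacent pair:
  70–78 m: Δρ/Δz = 0.06/8 = 7.5 × 10⁻³ kg m⁻⁴
  78–96 m: Δρ/Δz = 0.36/18 = 0.020 kg m⁻⁴
  96–141 m: Δρ/Δz = 1.37/45 = 0.030 kg m⁻⁴
  141–169 m: Δρ/Δz = 0.54/28 = 0.019 kg m⁻⁴
  169–173 m: Δρ/Δz = 0.16/4 = 0.040 kg m⁻⁴
The largest gradient is in the 169–173 m interval — the pycnocline.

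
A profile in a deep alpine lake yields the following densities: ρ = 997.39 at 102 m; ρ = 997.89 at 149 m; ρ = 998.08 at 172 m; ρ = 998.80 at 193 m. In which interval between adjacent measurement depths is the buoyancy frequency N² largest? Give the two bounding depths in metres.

Compute the density gradient over each adjacent pair:
  102–149 m: Δρ/Δz = 0.50/47 = 0.011 kg m⁻⁴
  149–172 m: Δρ/Δz = 0.19/23 = 8.3 × 10⁻³ kg m⁻⁴
  172–193 m: Δρ/Δz = 0.72/21 = 0.034 kg m⁻⁴
The largest gradient is in the 172–193 m interval — the pycnocline.

172–193 m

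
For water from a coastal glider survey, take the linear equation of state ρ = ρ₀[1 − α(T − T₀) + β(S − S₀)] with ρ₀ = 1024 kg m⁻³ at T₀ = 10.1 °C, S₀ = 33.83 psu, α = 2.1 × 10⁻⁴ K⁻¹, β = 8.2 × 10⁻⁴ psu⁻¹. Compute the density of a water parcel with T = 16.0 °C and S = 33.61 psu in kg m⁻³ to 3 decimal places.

T − T₀ = +5.9 K, S − S₀ = -0.22 psu.
Bracket = 1 − α·(+5.9) + β·(-0.22) = 1 + (-1.4194 × 10⁻³) = 0.9985806.
ρ = 1024 × 0.9985806 = 1022.547 kg m⁻³.

1022.547 kg m⁻³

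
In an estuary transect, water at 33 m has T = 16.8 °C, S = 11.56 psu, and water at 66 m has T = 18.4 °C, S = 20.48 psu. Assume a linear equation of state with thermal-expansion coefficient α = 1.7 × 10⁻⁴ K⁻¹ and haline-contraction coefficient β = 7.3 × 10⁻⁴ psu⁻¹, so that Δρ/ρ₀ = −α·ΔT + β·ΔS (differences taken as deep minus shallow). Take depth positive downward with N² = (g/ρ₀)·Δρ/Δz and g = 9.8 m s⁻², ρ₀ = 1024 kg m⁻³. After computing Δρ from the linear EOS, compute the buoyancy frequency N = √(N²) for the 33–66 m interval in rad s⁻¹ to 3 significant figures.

ΔT = +1.6 K, ΔS = +8.92 psu (deep − shallow).
Δρ/ρ₀ = −αΔT + βΔS = -2.72 × 10⁻⁴ + 6.5116 × 10⁻³ = 6.2396 × 10⁻³, so Δρ ≈ 6.389 kg m⁻³.
N² = (g/ρ₀)·Δρ/Δz = g·(Δρ/ρ₀)/Δz = 9.8 × 6.2396 × 10⁻³ / 33 = 1.8530 × 10⁻³ s⁻².
N = √(1.8530 × 10⁻³) = 0.043046 rad s⁻¹ ≈ 0.0430 rad s⁻¹.

0.0430 rad s⁻¹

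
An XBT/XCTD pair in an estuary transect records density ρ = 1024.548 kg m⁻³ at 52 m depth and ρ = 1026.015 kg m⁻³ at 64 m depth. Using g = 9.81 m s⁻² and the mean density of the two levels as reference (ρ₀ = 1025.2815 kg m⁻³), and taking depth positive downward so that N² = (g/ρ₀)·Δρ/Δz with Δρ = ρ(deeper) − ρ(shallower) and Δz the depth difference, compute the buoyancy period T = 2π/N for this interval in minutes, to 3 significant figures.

Δρ = 1026.015 − 1024.548 = 1.467 kg m⁻³ over Δz = 64 − 52 = 12 m.
N² = (9.81/1025.2815) × (1.467/12) = 1.1697 × 10⁻³ s⁻².
N = √(1.1697 × 10⁻³) = 0.034201 rad s⁻¹, so T = 2π/N = 183.71 s = 3.0618 min ≈ 3.06 min.

3.06 min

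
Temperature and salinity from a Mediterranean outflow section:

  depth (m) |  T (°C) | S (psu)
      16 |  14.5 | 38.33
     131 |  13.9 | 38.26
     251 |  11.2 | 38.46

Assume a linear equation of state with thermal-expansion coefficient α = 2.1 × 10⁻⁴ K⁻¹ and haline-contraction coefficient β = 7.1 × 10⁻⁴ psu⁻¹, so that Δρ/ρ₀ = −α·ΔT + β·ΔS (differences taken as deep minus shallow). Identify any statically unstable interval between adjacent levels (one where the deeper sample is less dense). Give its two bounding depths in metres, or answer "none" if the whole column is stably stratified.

Evaluate Δρ/ρ₀ = −αΔT + βΔS across each adjacent pair:
  16–131 m: −αΔT+βΔS = −(2.1 × 10⁻⁴)(-0.6)+(7.1 × 10⁻⁴)(-0.07) = 7.6 × 10⁻⁵ → stable
  131–251 m: −αΔT+βΔS = −(2.1 × 10⁻⁴)(-2.7)+(7.1 × 10⁻⁴)(+0.20) = 7.1 × 10⁻⁴ → stable
Every interval has Δρ > 0: the column is stably stratified throughout.

none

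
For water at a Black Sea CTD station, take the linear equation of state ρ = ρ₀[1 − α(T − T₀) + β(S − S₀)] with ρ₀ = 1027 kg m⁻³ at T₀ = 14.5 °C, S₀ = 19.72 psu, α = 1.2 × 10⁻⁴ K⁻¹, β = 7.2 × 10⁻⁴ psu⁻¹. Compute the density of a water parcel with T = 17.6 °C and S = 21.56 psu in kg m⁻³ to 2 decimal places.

T − T₀ = +3.1 K, S − S₀ = +1.84 psu.
Bracket = 1 − α·(+3.1) + β·(+1.84) = 1 + (9.528 × 10⁻⁴) = 1.0009528.
ρ = 1027 × 1.0009528 = 1027.98 kg m⁻³.

1027.98 kg m⁻³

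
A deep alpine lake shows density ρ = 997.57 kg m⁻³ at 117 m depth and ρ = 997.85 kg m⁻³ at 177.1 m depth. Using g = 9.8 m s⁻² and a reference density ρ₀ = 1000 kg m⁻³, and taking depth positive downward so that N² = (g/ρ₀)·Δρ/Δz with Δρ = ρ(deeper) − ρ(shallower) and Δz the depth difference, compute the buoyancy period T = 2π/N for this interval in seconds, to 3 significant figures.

930 s

Δρ = 997.85 − 997.57 = 0.28 kg m⁻³ over Δz = 177.1 − 117 = 60.1 m.
N² = (9.8/1000) × (0.28/60.1) = 4.5657 × 10⁻⁵ s⁻².
N = √(4.5657 × 10⁻⁵) = 6.7570 × 10⁻³ rad s⁻¹, so T = 2π/N = 929.88 s ≈ 930 s.
Since Δρ > 0 the layer is stably stratified.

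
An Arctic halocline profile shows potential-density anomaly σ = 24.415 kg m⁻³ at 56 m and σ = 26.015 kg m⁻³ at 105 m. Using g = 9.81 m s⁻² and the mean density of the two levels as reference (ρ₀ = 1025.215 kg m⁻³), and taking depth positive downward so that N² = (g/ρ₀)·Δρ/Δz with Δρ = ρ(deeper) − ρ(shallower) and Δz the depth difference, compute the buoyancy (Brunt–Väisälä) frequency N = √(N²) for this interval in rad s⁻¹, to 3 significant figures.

0.0177 rad s⁻¹

Δρ = 1026.015 − 1024.415 = 1.600 kg m⁻³ over Δz = 105 − 56 = 49 m.
N² = (9.81/1025.215) × (1.600/49) = 3.1245 × 10⁻⁴ s⁻².
N = √(3.1245 × 10⁻⁴) = 0.017676 rad s⁻¹ ≈ 0.0177 rad s⁻¹.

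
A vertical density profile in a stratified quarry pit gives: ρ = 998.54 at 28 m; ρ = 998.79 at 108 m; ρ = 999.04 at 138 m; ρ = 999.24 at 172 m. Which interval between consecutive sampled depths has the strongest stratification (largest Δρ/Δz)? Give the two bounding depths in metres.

Compute the density gradient over each adjacent pair:
  28–108 m: Δρ/Δz = 0.25/80 = 3.1 × 10⁻³ kg m⁻⁴
  108–138 m: Δρ/Δz = 0.25/30 = 8.3 × 10⁻³ kg m⁻⁴
  138–172 m: Δρ/Δz = 0.20/34 = 5.9 × 10⁻³ kg m⁻⁴
The largest gradient is in the 108–138 m interval — the pycnocline.

108–138 m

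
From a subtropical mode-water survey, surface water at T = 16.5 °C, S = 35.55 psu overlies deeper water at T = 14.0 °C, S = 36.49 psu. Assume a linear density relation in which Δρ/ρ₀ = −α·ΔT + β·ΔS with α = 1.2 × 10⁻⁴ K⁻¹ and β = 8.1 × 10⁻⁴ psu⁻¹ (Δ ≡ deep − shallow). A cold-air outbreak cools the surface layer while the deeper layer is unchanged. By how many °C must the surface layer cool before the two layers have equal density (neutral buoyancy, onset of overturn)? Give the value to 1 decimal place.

Neutral buoyancy requires Δρ = 0, i.e. −α(T_deep − T_surf′) + β(S_deep − S_surf) = 0.
T_surf′ = T_deep − (β/α)·ΔS = 14.0 − (8.1 × 10⁻⁴/1.2 × 10⁻⁴)·(+0.94) = 7.655 °C.
Cooling required: 16.5 − (7.655) = 8.845 °C.

8.8 °C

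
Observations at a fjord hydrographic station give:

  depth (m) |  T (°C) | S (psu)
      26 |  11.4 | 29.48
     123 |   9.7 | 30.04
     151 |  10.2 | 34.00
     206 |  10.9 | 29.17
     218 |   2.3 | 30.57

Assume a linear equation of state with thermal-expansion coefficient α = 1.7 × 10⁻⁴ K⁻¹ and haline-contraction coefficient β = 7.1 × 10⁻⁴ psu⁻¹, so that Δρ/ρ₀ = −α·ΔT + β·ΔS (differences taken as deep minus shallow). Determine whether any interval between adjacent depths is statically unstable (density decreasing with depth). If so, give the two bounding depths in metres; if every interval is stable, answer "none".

Evaluate Δρ/ρ₀ = −αΔT + βΔS across each adjacent pair:
  26–123 m: −αΔT+βΔS = −(1.7 × 10⁻⁴)(-1.7)+(7.1 × 10⁻⁴)(+0.56) = 6.9 × 10⁻⁴ → stable
  123–151 m: −αΔT+βΔS = −(1.7 × 10⁻⁴)(+0.5)+(7.1 × 10⁻⁴)(+3.96) = 2.7 × 10⁻³ → stable
  151–206 m: −αΔT+βΔS = −(1.7 × 10⁻⁴)(+0.7)+(7.1 × 10⁻⁴)(-4.83) = -3.5 × 10⁻³ → UNSTABLE
  206–218 m: −αΔT+βΔS = −(1.7 × 10⁻⁴)(-8.6)+(7.1 × 10⁻⁴)(+1.40) = 2.5 × 10⁻³ → stable
The 151–206 m interval has Δρ < 0: lighter water underlies denser water.

151–206 m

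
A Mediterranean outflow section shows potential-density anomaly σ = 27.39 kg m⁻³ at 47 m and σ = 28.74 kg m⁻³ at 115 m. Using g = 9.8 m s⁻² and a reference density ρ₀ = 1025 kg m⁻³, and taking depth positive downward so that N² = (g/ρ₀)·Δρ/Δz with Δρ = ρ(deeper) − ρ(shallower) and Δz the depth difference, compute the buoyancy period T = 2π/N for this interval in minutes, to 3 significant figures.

Δρ = 1028.74 − 1027.39 = 1.35 kg m⁻³ over Δz = 115 − 47 = 68 m.
N² = (9.8/1025) × (1.35/68) = 1.8981 × 10⁻⁴ s⁻².
N = √(1.8981 × 10⁻⁴) = 0.013777 rad s⁻¹, so T = 2π/N = 456.06 s = 7.6010 min ≈ 7.60 min.

7.60 min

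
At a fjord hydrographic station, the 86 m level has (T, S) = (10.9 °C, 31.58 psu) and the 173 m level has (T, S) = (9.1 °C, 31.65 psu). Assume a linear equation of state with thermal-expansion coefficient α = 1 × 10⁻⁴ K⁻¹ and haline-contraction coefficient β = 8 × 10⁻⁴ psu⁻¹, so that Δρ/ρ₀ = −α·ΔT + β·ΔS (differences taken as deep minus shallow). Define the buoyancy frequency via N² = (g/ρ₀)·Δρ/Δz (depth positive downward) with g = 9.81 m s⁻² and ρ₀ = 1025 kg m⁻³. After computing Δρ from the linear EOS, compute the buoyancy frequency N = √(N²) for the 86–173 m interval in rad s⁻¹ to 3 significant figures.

ΔT = -1.8 K, ΔS = +0.07 psu (deep − shallow).
Δρ/ρ₀ = −αΔT + βΔS = 1.80 × 10⁻⁴ + 5.60 × 10⁻⁵ = 2.36 × 10⁻⁴, so Δρ ≈ 0.2419 kg m⁻³.
N² = (g/ρ₀)·Δρ/Δz = g·(Δρ/ρ₀)/Δz = 9.81 × 2.36 × 10⁻⁴ / 87 = 2.6611 × 10⁻⁵ s⁻².
N = √(2.6611 × 10⁻⁵) = 5.1586 × 10⁻³ rad s⁻¹ ≈ 5.16 × 10⁻³ rad s⁻¹.

5.16 × 10⁻³ rad s⁻¹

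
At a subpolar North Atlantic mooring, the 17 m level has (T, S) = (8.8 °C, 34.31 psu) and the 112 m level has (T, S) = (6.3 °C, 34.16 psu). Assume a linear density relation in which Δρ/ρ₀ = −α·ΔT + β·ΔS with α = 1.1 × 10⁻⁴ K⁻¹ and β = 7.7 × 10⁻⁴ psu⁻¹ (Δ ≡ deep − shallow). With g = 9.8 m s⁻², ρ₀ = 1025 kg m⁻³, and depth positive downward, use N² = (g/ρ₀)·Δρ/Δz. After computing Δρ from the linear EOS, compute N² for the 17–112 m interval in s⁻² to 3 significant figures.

1.65 × 10⁻⁵ s⁻²

ΔT = -2.5 K, ΔS = -0.15 psu (deep − shallow).
Δρ/ρ₀ = −αΔT + βΔS = 2.75 × 10⁻⁴ − 1.155 × 10⁻⁴ = 1.595 × 10⁻⁴, so Δρ ≈ 0.1635 kg m⁻³.
N² = (g/ρ₀)·Δρ/Δz = g·(Δρ/ρ₀)/Δz = 9.8 × 1.595 × 10⁻⁴ / 95 = 1.6454 × 10⁻⁵ s⁻² ≈ 1.65 × 10⁻⁵ s⁻².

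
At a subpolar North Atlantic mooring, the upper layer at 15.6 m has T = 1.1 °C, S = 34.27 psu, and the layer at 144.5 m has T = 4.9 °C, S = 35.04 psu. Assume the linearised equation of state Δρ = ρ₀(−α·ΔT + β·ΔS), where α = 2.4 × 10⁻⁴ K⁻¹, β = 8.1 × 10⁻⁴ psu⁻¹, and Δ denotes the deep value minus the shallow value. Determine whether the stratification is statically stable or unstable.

ΔT = 4.9 − 1.1 = +3.8 K and ΔS = 35.04 − 34.27 = +0.77 psu (deep − shallow).
−αΔT = -9.12 × 10⁻⁴; βΔS = 6.237 × 10⁻⁴; sum Δρ/ρ₀ = -2.883 × 10⁻⁴.
Δρ/ρ₀ < 0, so Δρ < 0: deeper water is lighter → statically unstable; the column would overturn.

unstable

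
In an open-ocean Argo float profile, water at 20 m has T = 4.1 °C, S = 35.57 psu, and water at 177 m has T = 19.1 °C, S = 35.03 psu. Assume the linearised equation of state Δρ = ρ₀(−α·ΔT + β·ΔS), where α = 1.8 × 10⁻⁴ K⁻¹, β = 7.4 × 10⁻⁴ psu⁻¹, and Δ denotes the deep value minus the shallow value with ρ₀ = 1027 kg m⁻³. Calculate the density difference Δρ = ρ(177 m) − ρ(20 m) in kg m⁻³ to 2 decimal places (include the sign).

-3.18 kg m⁻³

ΔT = +15.0 K, ΔS = -0.54 psu (deep − shallow).
Δρ/ρ₀ = −(1.8 × 10⁻⁴)(+15.0) + (7.4 × 10⁻⁴)(-0.54) = -3.0996 × 10⁻³.
Δρ = 1027 × (-3.0996 × 10⁻³) = -3.18 kg m⁻³.
Negative Δρ: lighter below, statically unstable.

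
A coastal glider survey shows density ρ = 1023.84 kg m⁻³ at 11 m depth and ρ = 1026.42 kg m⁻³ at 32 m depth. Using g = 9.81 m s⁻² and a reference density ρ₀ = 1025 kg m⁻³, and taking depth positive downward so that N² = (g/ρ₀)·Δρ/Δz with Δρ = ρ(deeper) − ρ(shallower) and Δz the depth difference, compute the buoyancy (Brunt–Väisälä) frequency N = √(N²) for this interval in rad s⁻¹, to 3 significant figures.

Δρ = 1026.42 − 1023.84 = 2.58 kg m⁻³ over Δz = 32 − 11 = 21 m.
N² = (9.81/1025) × (2.58/21) = 1.1758 × 10⁻³ s⁻².
N = √(1.1758 × 10⁻³) = 0.034290 rad s⁻¹ ≈ 0.0343 rad s⁻¹.

0.0343 rad s⁻¹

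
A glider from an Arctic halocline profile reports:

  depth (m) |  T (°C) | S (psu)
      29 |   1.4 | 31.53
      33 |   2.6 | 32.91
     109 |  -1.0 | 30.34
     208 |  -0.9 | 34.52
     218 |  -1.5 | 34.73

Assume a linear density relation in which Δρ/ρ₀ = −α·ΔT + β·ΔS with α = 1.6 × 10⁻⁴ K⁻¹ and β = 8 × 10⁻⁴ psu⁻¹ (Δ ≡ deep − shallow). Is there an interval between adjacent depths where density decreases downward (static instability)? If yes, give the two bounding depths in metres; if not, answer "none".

Evaluate Δρ/ρ₀ = −αΔT + βΔS across each adjacent pair:
  29–33 m: −αΔT+βΔS = −(1.6 × 10⁻⁴)(+1.2)+(8 × 10⁻⁴)(+1.38) = 9.1 × 10⁻⁴ → stable
  33–109 m: −αΔT+βΔS = −(1.6 × 10⁻⁴)(-3.6)+(8 × 10⁻⁴)(-2.57) = -1.5 × 10⁻³ → UNSTABLE
  109–208 m: −αΔT+βΔS = −(1.6 × 10⁻⁴)(+0.1)+(8 × 10⁻⁴)(+4.18) = 3.3 × 10⁻³ → stable
  208–218 m: −αΔT+βΔS = −(1.6 × 10⁻⁴)(-0.6)+(8 × 10⁻⁴)(+0.21) = 2.6 × 10⁻⁴ → stable
The 33–109 m interval has Δρ < 0: lighter water underlies denser water.

33–109 m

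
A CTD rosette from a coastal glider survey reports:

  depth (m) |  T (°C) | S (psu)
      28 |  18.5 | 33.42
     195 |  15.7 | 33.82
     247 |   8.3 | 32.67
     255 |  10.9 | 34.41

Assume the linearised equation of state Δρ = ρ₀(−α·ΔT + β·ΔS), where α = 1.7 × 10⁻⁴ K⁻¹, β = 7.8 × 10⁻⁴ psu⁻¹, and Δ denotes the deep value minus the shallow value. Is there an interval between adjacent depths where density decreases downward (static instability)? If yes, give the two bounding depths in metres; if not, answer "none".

Evaluate Δρ/ρ₀ = −αΔT + βΔS across each adjacent pair:
  28–195 m: −αΔT+βΔS = −(1.7 × 10⁻⁴)(-2.8)+(7.8 × 10⁻⁴)(+0.40) = 7.9 × 10⁻⁴ → stable
  195–247 m: −αΔT+βΔS = −(1.7 × 10⁻⁴)(-7.4)+(7.8 × 10⁻⁴)(-1.15) = 3.6 × 10⁻⁴ → stable
  247–255 m: −αΔT+βΔS = −(1.7 × 10⁻⁴)(+2.6)+(7.8 × 10⁻⁴)(+1.74) = 9.2 × 10⁻⁴ → stable
Every interval has Δρ > 0: the column is stably stratified throughout.

none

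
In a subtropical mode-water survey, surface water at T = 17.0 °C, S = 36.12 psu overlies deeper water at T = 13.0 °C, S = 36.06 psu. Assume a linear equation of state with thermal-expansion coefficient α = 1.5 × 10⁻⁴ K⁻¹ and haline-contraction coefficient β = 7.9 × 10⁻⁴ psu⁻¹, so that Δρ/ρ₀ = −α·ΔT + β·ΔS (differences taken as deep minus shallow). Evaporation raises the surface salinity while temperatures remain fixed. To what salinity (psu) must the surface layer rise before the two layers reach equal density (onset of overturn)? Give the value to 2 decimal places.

Neutral buoyancy requires −α(T_deep − T_surf) + β(S_deep − S_surf′) = 0.
S_surf′ = S_deep − (α/β)·ΔT = 36.06 − (1.5 × 10⁻⁴/7.9 × 10⁻⁴)·(-4.0) = 36.8195 psu.
Increase required: 36.8195 − 36.12 = 0.6995 psu.

36.82 psu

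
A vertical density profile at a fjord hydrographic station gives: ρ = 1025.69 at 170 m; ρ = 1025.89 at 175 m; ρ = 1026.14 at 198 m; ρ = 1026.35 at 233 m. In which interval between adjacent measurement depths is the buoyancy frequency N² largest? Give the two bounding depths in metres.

170–175 m

Compute the density gradient over each adjacent pair:
  170–175 m: Δρ/Δz = 0.20/5 = 0.040 kg m⁻⁴
  175–198 m: Δρ/Δz = 0.25/23 = 0.011 kg m⁻⁴
  198–233 m: Δρ/Δz = 0.21/35 = 6.0 × 10⁻³ kg m⁻⁴
The largest gradient is in the 170–175 m interval — the pycnocline.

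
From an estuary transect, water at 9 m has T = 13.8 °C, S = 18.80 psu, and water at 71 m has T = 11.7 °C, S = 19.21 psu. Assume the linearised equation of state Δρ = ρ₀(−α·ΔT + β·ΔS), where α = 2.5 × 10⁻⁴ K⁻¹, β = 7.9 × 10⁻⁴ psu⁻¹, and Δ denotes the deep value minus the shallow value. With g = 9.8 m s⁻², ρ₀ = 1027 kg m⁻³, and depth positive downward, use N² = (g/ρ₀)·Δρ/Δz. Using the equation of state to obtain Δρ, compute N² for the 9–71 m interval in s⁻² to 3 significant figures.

1.34 × 10⁻⁴ s⁻²

ΔT = -2.1 K, ΔS = +0.41 psu (deep − shallow).
Δρ/ρ₀ = −αΔT + βΔS = 5.25 × 10⁻⁴ + 3.239 × 10⁻⁴ = 8.489 × 10⁻⁴, so Δρ ≈ 0.8718 kg m⁻³.
N² = (g/ρ₀)·Δρ/Δz = g·(Δρ/ρ₀)/Δz = 9.8 × 8.489 × 10⁻⁴ / 62 = 1.3418 × 10⁻⁴ s⁻² ≈ 1.34 × 10⁻⁴ s⁻².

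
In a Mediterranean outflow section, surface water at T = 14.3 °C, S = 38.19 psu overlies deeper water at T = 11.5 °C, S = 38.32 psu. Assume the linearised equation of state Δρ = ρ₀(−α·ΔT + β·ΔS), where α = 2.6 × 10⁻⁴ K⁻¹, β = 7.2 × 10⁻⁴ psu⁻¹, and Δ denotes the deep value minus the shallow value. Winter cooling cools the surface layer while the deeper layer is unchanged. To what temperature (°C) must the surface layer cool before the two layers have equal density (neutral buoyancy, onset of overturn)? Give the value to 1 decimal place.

11.1 °C

Neutral buoyancy requires Δρ = 0, i.e. −α(T_deep − T_surf′) + β(S_deep − S_surf) = 0.
T_surf′ = T_deep − (β/α)·ΔS = 11.5 − (7.2 × 10⁻⁴/2.6 × 10⁻⁴)·(+0.13) = 11.140 °C.
Cooling required: 14.3 − (11.140) = 3.160 °C.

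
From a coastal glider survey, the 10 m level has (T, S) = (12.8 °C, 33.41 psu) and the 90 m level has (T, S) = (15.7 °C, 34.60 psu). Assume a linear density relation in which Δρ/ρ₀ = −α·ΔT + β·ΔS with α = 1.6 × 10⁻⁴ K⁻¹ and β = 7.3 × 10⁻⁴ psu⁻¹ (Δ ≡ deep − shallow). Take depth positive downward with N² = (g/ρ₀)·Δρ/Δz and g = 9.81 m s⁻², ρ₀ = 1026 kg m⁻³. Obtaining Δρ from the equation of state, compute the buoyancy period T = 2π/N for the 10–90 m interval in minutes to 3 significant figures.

ΔT = +2.9 K, ΔS = +1.19 psu (deep − shallow).
Δρ/ρ₀ = −αΔT + βΔS = -4.64 × 10⁻⁴ + 8.687 × 10⁻⁴ = 4.047 × 10⁻⁴, so Δρ ≈ 0.4152 kg m⁻³.
N² = (g/ρ₀)·Δρ/Δz = g·(Δρ/ρ₀)/Δz = 9.81 × 4.047 × 10⁻⁴ / 80 = 4.9626 × 10⁻⁵ s⁻².
N = √(4.9626 × 10⁻⁵) = 7.0446 × 10⁻³ rad s⁻¹ → T = 2π/N = 891.92 s = 14.865 min ≈ 14.9 min.

14.9 min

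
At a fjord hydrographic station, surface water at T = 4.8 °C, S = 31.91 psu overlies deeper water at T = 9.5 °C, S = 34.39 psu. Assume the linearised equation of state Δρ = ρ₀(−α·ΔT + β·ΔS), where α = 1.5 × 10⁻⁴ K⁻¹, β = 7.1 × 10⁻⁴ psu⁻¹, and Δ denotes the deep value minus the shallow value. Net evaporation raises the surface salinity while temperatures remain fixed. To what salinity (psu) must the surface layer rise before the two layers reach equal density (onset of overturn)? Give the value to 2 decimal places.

Neutral buoyancy requires −α(T_deep − T_surf) + β(S_deep − S_surf′) = 0.
S_surf′ = S_deep − (α/β)·ΔT = 34.39 − (1.5 × 10⁻⁴/7.1 × 10⁻⁴)·(+4.7) = 33.3970 psu.
Increase required: 33.3970 − 31.91 = 1.4870 psu.

33.40 psu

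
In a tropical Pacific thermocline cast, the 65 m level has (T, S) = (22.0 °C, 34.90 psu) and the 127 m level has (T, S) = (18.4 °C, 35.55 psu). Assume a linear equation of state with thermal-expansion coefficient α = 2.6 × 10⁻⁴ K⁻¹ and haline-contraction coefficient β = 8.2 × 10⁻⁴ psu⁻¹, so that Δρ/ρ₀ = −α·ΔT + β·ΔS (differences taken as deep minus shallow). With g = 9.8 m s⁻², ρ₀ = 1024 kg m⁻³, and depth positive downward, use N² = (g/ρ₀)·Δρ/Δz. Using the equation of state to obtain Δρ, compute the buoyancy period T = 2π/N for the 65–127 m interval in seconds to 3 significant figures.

412 s

ΔT = -3.6 K, ΔS = +0.65 psu (deep − shallow).
Δρ/ρ₀ = −αΔT + βΔS = 9.36 × 10⁻⁴ + 5.33 × 10⁻⁴ = 1.469 × 10⁻³, so Δρ ≈ 1.504 kg m⁻³.
N² = (g/ρ₀)·Δρ/Δz = g·(Δρ/ρ₀)/Δz = 9.8 × 1.469 × 10⁻³ / 62 = 2.3220 × 10⁻⁴ s⁻².
N = √(2.3220 × 10⁻⁴) = 0.015238 rad s⁻¹ → T = 2π/N = 412.34 s ≈ 412 s.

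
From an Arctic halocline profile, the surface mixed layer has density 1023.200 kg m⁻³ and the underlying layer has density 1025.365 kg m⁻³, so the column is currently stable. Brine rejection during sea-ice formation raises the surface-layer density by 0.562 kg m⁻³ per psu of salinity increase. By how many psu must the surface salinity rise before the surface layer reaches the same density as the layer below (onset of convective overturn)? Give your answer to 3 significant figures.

Density deficit of the surface layer: 1025.365 − 1023.200 = 2.165 kg m⁻³.
Required change = 2.165 / 0.562 = 3.85 psu.

3.85 psu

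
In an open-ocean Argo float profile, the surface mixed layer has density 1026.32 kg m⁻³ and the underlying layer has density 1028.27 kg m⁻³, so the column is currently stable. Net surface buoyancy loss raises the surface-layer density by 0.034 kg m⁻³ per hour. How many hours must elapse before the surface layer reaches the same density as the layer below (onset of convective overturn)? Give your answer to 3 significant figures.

57.4 hours

Density deficit of the surface layer: 1028.27 − 1026.32 = 1.95 kg m⁻³.
Required change = 1.95 / 0.034 = 57.4 hours.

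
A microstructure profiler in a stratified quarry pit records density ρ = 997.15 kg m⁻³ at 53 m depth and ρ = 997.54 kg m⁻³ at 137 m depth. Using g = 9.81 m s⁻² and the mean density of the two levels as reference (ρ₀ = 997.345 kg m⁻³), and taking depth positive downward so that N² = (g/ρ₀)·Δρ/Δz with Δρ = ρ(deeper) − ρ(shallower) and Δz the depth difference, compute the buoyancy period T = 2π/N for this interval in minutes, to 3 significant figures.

15.5 min

Δρ = 997.54 − 997.15 = 0.39 kg m⁻³ over Δz = 137 − 53 = 84 m.
N² = (9.81/997.345) × (0.39/84) = 4.5668 × 10⁻⁵ s⁻².
N = √(4.5668 × 10⁻⁵) = 6.7578 × 10⁻³ rad s⁻¹, so T = 2π/N = 929.77 s = 15.496 min ≈ 15.5 min.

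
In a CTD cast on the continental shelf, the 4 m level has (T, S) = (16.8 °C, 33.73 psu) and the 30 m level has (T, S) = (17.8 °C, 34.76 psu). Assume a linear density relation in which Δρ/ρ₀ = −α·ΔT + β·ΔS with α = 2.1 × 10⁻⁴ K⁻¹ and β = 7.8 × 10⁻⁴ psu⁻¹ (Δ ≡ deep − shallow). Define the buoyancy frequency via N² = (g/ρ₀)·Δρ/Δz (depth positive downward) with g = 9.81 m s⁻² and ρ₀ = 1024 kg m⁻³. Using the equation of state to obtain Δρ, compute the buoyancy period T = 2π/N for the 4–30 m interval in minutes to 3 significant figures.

ΔT = +1.0 K, ΔS = +1.03 psu (deep − shallow).
Δρ/ρ₀ = −αΔT + βΔS = -2.10 × 10⁻⁴ + 8.034 × 10⁻⁴ = 5.934 × 10⁻⁴, so Δρ ≈ 0.6076 kg m⁻³.
N² = (g/ρ₀)·Δρ/Δz = g·(Δρ/ρ₀)/Δz = 9.81 × 5.934 × 10⁻⁴ / 26 = 2.2389 × 10⁻⁴ s⁻².
N = √(2.2389 × 10⁻⁴) = 0.014963 rad s⁻¹ → T = 2π/N = 419.91 s = 6.9985 min ≈ 7.00 min.

7.00 min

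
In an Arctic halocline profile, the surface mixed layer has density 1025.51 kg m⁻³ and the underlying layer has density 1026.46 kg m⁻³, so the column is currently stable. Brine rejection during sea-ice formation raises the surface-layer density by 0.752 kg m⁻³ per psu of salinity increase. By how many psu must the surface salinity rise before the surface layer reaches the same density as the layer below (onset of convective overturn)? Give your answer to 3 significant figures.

1.26 psu

Density deficit of the surface layer: 1026.46 − 1025.51 = 0.95 kg m⁻³.
Required change = 0.95 / 0.752 = 1.26 psu.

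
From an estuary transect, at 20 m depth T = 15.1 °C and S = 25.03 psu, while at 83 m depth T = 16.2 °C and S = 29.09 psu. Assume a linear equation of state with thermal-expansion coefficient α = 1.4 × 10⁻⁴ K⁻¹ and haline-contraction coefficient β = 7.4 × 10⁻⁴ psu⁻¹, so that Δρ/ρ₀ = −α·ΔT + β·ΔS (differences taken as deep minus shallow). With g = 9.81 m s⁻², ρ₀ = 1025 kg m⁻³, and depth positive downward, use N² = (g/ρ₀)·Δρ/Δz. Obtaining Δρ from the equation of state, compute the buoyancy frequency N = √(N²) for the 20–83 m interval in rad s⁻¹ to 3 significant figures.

0.0211 rad s⁻¹

ΔT = +1.1 K, ΔS = +4.06 psu (deep − shallow).
Δρ/ρ₀ = −αΔT + βΔS = -1.54 × 10⁻⁴ + 3.0044 × 10⁻³ = 2.8504 × 10⁻³, so Δρ ≈ 2.922 kg m⁻³.
N² = (g/ρ₀)·Δρ/Δz = g·(Δρ/ρ₀)/Δz = 9.81 × 2.8504 × 10⁻³ / 63 = 4.4385 × 10⁻⁴ s⁻².
N = √(4.4385 × 10⁻⁴) = 0.021068 rad s⁻¹ ≈ 0.0211 rad s⁻¹.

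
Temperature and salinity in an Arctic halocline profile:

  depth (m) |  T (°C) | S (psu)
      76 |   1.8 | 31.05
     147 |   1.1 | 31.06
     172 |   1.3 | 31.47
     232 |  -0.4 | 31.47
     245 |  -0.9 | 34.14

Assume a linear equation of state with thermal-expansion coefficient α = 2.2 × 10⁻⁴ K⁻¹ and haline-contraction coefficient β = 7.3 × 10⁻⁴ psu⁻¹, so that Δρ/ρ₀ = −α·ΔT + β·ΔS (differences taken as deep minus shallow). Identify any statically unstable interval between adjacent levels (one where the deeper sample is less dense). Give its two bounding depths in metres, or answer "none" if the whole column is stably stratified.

Evaluate Δρ/ρ₀ = −αΔT + βΔS across each adjacent pair:
  76–147 m: −αΔT+βΔS = −(2.2 × 10⁻⁴)(-0.7)+(7.3 × 10⁻⁴)(+0.01) = 1.6 × 10⁻⁴ → stable
  147–172 m: −αΔT+βΔS = −(2.2 × 10⁻⁴)(+0.2)+(7.3 × 10⁻⁴)(+0.41) = 2.6 × 10⁻⁴ → stable
  172–232 m: −αΔT+βΔS = −(2.2 × 10⁻⁴)(-1.7)+(7.3 × 10⁻⁴)(+0.00) = 3.7 × 10⁻⁴ → stable
  232–245 m: −αΔT+βΔS = −(2.2 × 10⁻⁴)(-0.5)+(7.3 × 10⁻⁴)(+2.67) = 2.1 × 10⁻³ → stable
Every interval has Δρ > 0: the column is stably stratified throughout.

none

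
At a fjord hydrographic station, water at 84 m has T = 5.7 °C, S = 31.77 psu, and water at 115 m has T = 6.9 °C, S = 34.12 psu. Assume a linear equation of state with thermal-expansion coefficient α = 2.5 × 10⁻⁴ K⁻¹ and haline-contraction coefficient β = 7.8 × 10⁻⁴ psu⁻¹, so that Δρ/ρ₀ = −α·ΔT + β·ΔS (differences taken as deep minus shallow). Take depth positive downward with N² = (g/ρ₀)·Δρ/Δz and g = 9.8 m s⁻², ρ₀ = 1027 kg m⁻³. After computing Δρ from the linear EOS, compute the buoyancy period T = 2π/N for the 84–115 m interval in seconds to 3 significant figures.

ΔT = +1.2 K, ΔS = +2.35 psu (deep − shallow).
Δρ/ρ₀ = −αΔT + βΔS = -3.00 × 10⁻⁴ + 1.833 × 10⁻³ = 1.533 × 10⁻³, so Δρ ≈ 1.574 kg m⁻³.
N² = (g/ρ₀)·Δρ/Δz = g·(Δρ/ρ₀)/Δz = 9.8 × 1.533 × 10⁻³ / 31 = 4.8463 × 10⁻⁴ s⁻².
N = √(4.8463 × 10⁻⁴) = 0.022014 rad s⁻¹ → T = 2π/N = 285.42 s ≈ 285 s.

285 s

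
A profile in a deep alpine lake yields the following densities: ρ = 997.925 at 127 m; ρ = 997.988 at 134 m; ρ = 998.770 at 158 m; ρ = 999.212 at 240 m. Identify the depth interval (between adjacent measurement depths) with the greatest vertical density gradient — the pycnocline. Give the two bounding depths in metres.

134–158 m

Compute the density gradient over each adjacent pair:
  127–134 m: Δρ/Δz = 0.063/7 = 9.0 × 10⁻³ kg m⁻⁴
  134–158 m: Δρ/Δz = 0.782/24 = 0.033 kg m⁻⁴
  158–240 m: Δρ/Δz = 0.442/82 = 5.4 × 10⁻³ kg m⁻⁴
The largest gradient is in the 134–158 m interval — the pycnocline.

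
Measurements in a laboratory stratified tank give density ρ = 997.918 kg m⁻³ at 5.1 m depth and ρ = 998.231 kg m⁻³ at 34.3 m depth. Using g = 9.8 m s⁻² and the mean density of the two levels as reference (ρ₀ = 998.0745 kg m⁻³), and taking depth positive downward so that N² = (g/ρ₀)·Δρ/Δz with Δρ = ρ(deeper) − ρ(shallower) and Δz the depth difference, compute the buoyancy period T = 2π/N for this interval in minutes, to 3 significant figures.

10.2 min

Δρ = 998.231 − 997.918 = 0.313 kg m⁻³ over Δz = 34.3 − 5.1 = 29.2 m.
N² = (9.8/998.0745) × (0.313/29.2) = 1.0525 × 10⁻⁴ s⁻².
N = √(1.0525 × 10⁻⁴) = 0.010259 rad s⁻¹, so T = 2π/N = 612.46 s = 10.208 min ≈ 10.2 min.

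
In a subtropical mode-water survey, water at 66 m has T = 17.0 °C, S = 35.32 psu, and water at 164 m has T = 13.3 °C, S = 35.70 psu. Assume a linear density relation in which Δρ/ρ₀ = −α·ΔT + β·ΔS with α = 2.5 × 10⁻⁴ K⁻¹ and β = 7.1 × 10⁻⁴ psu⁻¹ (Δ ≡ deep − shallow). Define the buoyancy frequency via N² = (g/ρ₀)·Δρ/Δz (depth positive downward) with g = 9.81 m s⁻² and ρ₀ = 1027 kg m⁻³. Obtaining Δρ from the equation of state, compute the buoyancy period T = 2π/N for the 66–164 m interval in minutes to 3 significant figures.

9.58 min

ΔT = -3.7 K, ΔS = +0.38 psu (deep − shallow).
Δρ/ρ₀ = −αΔT + βΔS = 9.25 × 10⁻⁴ + 2.698 × 10⁻⁴ = 1.1948 × 10⁻³, so Δρ ≈ 1.227 kg m⁻³.
N² = (g/ρ₀)·Δρ/Δz = g·(Δρ/ρ₀)/Δz = 9.81 × 1.1948 × 10⁻³ / 98 = 1.1960 × 10⁻⁴ s⁻².
N = √(1.1960 × 10⁻⁴) = 0.010936 rad s⁻¹ → T = 2π/N = 574.54 s = 9.5757 min ≈ 9.58 min.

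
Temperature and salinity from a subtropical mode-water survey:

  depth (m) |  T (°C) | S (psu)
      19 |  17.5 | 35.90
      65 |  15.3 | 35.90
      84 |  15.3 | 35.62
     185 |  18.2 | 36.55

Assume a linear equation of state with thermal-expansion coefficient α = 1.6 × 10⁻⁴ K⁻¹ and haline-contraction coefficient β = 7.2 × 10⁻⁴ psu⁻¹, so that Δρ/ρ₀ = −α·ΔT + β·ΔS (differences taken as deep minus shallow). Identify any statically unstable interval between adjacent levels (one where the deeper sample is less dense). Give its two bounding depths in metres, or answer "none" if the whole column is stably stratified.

Evaluate Δρ/ρ₀ = −αΔT + βΔS across each adjacent pair:
  19–65 m: −αΔT+βΔS = −(1.6 × 10⁻⁴)(-2.2)+(7.2 × 10⁻⁴)(+0.00) = 3.5 × 10⁻⁴ → stable
  65–84 m: −αΔT+βΔS = −(1.6 × 10⁻⁴)(+0.0)+(7.2 × 10⁻⁴)(-0.28) = -2.0 × 10⁻⁴ → UNSTABLE
  84–185 m: −αΔT+βΔS = −(1.6 × 10⁻⁴)(+2.9)+(7.2 × 10⁻⁴)(+0.93) = 2.1 × 10⁻⁴ → stable
The 65–84 m interval has Δρ < 0: lighter water underlies denser water.

65–84 m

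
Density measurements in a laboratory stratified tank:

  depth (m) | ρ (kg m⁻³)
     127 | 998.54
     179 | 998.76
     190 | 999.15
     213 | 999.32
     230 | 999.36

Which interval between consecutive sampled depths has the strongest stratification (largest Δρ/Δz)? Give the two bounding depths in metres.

179–190 m

Compute the density gradient over each adjacent pair:
  127–179 m: Δρ/Δz = 0.22/52 = 4.2 × 10⁻³ kg m⁻⁴
  179–190 m: Δρ/Δz = 0.39/11 = 0.035 kg m⁻⁴
  190–213 m: Δρ/Δz = 0.17/23 = 7.4 × 10⁻³ kg m⁻⁴
  213–230 m: Δρ/Δz = 0.04/17 = 2.4 × 10⁻³ kg m⁻⁴
The largest gradient is in the 179–190 m interval — the pycnocline.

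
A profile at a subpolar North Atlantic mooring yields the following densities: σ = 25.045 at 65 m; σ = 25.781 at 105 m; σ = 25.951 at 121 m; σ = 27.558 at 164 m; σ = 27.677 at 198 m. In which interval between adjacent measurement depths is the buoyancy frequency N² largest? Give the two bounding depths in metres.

121–164 m

Compute the density gradient over each adjacent pair:
  65–105 m: Δρ/Δz = 0.736/40 = 0.018 kg m⁻⁴
  105–121 m: Δρ/Δz = 0.170/16 = 0.011 kg m⁻⁴
  121–164 m: Δρ/Δz = 1.607/43 = 0.037 kg m⁻⁴
  164–198 m: Δρ/Δz = 0.119/34 = 3.5 × 10⁻³ kg m⁻⁴
The largest gradient is in the 121–164 m interval — the pycnocline.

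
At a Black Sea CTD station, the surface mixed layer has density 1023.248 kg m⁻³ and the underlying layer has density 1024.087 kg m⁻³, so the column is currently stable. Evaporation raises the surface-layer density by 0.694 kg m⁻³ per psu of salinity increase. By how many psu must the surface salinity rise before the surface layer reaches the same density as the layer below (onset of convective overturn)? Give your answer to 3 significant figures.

Density deficit of the surface layer: 1024.087 − 1023.248 = 0.839 kg m⁻³.
Required change = 0.839 / 0.694 = 1.21 psu.

1.21 psu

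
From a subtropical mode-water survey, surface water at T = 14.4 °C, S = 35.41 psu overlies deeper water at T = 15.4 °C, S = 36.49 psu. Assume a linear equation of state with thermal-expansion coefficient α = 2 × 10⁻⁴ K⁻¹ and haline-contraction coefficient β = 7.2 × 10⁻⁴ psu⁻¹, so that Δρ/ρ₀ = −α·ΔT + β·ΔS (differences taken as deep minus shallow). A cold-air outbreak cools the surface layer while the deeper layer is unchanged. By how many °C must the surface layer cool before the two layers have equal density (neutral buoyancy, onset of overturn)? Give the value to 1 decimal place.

Neutral buoyancy requires Δρ = 0, i.e. −α(T_deep − T_surf′) + β(S_deep − S_surf) = 0.
T_surf′ = T_deep − (β/α)·ΔS = 15.4 − (7.2 × 10⁻⁴/2 × 10⁻⁴)·(+1.08) = 11.512 °C.
Cooling required: 14.4 − (11.512) = 2.888 °C.

2.9 °C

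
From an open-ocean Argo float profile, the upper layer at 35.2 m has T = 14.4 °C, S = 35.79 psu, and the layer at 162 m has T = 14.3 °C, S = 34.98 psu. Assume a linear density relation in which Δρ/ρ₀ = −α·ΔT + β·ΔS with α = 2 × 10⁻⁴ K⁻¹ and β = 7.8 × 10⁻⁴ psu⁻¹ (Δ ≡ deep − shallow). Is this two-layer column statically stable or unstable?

ΔT = 14.3 − 14.4 = -0.1 K and ΔS = 34.98 − 35.79 = -0.81 psu (deep − shallow).
−αΔT = 2.00 × 10⁻⁵; βΔS = -6.318 × 10⁻⁴; sum Δρ/ρ₀ = -6.118 × 10⁻⁴.
Δρ/ρ₀ < 0, so Δρ < 0: deeper water is lighter → statically unstable; the column would overturn.

unstable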